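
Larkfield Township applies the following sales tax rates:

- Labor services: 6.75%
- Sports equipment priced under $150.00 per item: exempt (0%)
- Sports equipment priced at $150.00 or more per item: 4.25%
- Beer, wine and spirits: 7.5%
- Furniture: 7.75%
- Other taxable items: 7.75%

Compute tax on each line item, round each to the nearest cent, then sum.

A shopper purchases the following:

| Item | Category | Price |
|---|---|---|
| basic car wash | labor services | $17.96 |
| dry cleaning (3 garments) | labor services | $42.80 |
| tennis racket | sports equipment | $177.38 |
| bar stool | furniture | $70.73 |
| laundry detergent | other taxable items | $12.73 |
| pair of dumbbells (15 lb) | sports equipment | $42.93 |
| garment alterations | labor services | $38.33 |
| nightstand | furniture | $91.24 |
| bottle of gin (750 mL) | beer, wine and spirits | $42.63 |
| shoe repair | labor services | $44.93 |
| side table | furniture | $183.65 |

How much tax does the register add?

$48.23

Basic car wash $17.96: labor services → 6.75% → $1.21
Dry cleaning (3 garments) $42.80: labor services → 6.75% → $2.89
Tennis racket $177.38: sports equipment, $150.00 or more → 4.25% → $7.54
Bar stool $70.73: furniture → 7.75% → $5.48
Laundry detergent $12.73: other taxable items → 7.75% → $0.99
Pair of dumbbells (15 lb) $42.93: sports equipment, under $150.00 → 0% → $0.00
Garment alterations $38.33: labor services → 6.75% → $2.59
Nightstand $91.24: furniture → 7.75% → $7.07
Bottle of gin (750 mL) $42.63: beer, wine and spirits → 7.5% → $3.20
Shoe repair $44.93: labor services → 6.75% → $3.03
Side table $183.65: furniture → 7.75% → $14.23
Total tax = $1.21 + $2.89 + $7.54 + $5.48 + $0.99 + $2.59 + $7.07 + $3.20 + $3.03 + $14.23 = $48.23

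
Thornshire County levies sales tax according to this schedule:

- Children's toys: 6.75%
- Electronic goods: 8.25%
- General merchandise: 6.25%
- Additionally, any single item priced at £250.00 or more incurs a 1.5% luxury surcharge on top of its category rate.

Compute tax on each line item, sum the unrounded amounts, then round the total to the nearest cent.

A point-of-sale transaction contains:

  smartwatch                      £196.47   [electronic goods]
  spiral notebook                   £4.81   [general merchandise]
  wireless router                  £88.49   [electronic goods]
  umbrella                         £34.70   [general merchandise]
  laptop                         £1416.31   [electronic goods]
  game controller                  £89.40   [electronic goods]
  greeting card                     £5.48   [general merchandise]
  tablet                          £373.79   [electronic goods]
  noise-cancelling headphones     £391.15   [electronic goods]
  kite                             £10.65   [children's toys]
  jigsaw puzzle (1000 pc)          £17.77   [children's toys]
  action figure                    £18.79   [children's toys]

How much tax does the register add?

Smartwatch £196.47: electronic goods → 8.25% → £16.208775
Spiral notebook £4.81: general merchandise → 6.25% → £0.300625
Wireless router £88.49: electronic goods → 8.25% → £7.300425
Umbrella £34.70: general merchandise → 6.25% → £2.16875
Laptop £1416.31: electronic goods → 8.25% + 1.5% surcharge = 9.75% → £138.090225
Game controller £89.40: electronic goods → 8.25% → £7.3755
Greeting card £5.48: general merchandise → 6.25% → £0.3425
Tablet £373.79: electronic goods → 8.25% + 1.5% surcharge = 9.75% → £36.444525
Noise-cancelling headphones £391.15: electronic goods → 8.25% + 1.5% surcharge = 9.75% → £38.137125
Kite £10.65: children's toys → 6.75% → £0.718875
Jigsaw puzzle (1000 pc) £17.77: children's toys → 6.75% → £1.199475
Action figure £18.79: children's toys → 6.75% → £1.268325
Unrounded tax sum = £249.555125 → £249.56

£249.56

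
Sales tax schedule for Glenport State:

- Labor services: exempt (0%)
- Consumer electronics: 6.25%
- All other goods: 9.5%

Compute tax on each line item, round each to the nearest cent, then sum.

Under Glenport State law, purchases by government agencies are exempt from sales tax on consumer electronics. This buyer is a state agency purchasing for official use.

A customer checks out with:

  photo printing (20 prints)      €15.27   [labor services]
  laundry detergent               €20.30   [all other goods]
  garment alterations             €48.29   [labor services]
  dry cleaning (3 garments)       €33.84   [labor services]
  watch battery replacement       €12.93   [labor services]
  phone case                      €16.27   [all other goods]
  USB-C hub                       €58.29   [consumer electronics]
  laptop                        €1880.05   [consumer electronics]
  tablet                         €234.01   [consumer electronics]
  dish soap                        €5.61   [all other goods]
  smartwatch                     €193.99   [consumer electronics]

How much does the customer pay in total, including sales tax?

€2522.86

Photo printing (20 prints) €15.27: labor services → 0% → €0.00
Laundry detergent €20.30: all other goods → 9.5% → €1.93
Garment alterations €48.29: labor services → 0% → €0.00
Dry cleaning (3 garments) €33.84: labor services → 0% → €0.00
Watch battery replacement €12.93: labor services → 0% → €0.00
Phone case €16.27: all other goods → 9.5% → €1.55
USB-C hub €58.29: consumer electronics, buyer-exempt → 0% → €0.00
Laptop €1880.05: consumer electronics, buyer-exempt → 0% → €0.00
Tablet €234.01: consumer electronics, buyer-exempt → 0% → €0.00
Dish soap €5.61: all other goods → 9.5% → €0.53
Smartwatch €193.99: consumer electronics, buyer-exempt → 0% → €0.00
Subtotal = €2518.85; tax = €4.01; total due = €2522.86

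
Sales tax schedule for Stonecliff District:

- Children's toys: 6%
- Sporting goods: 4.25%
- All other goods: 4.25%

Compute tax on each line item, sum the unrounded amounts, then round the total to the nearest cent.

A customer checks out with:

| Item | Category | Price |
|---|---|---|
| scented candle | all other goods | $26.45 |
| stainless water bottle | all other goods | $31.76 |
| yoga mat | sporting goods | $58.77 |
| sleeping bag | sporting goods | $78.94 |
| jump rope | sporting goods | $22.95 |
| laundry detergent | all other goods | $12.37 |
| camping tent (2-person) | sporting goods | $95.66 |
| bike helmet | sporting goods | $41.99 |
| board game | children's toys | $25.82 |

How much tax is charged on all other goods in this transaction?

$3.00

Scented candle $26.45: all other goods → 4.25% → $1.124125
Stainless water bottle $31.76: all other goods → 4.25% → $1.3498
Laundry detergent $12.37: all other goods → 4.25% → $0.525725
Tax on all other goods: unrounded sum = $2.99965 → $3.00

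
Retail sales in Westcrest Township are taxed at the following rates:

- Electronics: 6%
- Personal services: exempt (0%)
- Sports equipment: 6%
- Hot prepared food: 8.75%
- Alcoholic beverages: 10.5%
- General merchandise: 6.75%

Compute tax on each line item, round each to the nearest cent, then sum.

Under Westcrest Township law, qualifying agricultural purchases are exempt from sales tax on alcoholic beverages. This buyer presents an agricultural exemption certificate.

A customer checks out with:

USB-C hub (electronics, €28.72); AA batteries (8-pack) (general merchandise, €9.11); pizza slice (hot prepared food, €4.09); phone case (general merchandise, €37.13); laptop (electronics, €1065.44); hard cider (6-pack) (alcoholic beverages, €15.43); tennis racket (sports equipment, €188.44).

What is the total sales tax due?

USB-C hub €28.72: electronics → 6% → €1.72
AA batteries (8-pack) €9.11: general merchandise → 6.75% → €0.61
Pizza slice €4.09: hot prepared food → 8.75% → €0.36
Phone case €37.13: general merchandise → 6.75% → €2.51
Laptop €1065.44: electronics → 6% → €63.93
Hard cider (6-pack) €15.43: alcoholic beverages, buyer-exempt → 0% → €0.00
Tennis racket €188.44: sports equipment → 6% → €11.31
Total tax = €1.72 + €0.61 + €0.36 + €2.51 + €63.93 + €11.31 = €80.44

€80.44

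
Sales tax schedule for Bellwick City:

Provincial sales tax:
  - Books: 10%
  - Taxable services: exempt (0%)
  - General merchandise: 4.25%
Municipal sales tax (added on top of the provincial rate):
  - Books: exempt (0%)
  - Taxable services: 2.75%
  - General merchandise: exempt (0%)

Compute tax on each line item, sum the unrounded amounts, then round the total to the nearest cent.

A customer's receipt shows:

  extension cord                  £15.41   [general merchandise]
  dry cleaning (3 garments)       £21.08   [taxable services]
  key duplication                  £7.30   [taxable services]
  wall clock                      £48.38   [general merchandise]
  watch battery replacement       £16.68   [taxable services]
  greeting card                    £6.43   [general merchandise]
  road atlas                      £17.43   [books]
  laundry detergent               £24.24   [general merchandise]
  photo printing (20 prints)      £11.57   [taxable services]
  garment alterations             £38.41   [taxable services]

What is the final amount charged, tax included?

Extension cord £15.41: general merchandise → 4.25% + 0% municipal = 4.25% → £0.654925
Dry cleaning (3 garments) £21.08: taxable services → 0% + 2.75% municipal = 2.75% → £0.5797
Key duplication £7.30: taxable services → 0% + 2.75% municipal = 2.75% → £0.20075
Wall clock £48.38: general merchandise → 4.25% + 0% municipal = 4.25% → £2.05615
Watch battery replacement £16.68: taxable services → 0% + 2.75% municipal = 2.75% → £0.4587
Greeting card £6.43: general merchandise → 4.25% + 0% municipal = 4.25% → £0.273275
Road atlas £17.43: books → 10% + 0% municipal = 10% → £1.743
Laundry detergent £24.24: general merchandise → 4.25% + 0% municipal = 4.25% → £1.0302
Photo printing (20 prints) £11.57: taxable services → 0% + 2.75% municipal = 2.75% → £0.318175
Garment alterations £38.41: taxable services → 0% + 2.75% municipal = 2.75% → £1.056275
Subtotal = £206.93; unrounded tax = £8.37115 → £8.37; total due = £215.30

£215.30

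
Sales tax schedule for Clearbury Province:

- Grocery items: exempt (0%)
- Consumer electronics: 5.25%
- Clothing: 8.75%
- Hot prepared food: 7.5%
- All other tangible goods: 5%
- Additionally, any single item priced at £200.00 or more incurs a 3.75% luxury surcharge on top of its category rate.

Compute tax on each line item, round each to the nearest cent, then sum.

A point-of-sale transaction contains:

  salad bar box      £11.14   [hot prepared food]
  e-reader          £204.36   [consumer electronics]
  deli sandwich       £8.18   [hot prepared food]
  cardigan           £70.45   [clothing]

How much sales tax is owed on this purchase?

£26.00

Salad bar box £11.14: hot prepared food → 7.5% → £0.84
E-reader £204.36: consumer electronics → 5.25% + 3.75% surcharge = 9% → £18.39
Deli sandwich £8.18: hot prepared food → 7.5% → £0.61
Cardigan £70.45: clothing → 8.75% → £6.16
Total tax = £0.84 + £18.39 + £0.61 + £6.16 = £26.00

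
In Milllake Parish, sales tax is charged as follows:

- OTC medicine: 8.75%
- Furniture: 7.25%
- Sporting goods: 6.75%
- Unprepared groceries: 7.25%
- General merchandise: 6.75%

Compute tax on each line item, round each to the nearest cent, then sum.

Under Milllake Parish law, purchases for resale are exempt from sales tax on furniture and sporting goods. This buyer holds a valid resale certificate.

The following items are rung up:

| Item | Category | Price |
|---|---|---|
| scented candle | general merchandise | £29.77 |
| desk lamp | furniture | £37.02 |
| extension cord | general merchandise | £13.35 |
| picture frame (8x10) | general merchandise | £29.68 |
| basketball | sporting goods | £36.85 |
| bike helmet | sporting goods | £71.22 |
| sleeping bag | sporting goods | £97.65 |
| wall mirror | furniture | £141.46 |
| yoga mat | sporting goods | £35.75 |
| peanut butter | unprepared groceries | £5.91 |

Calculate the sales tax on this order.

Scented candle £29.77: general merchandise → 6.75% → £2.01
Desk lamp £37.02: furniture, buyer-exempt → 0% → £0.00
Extension cord £13.35: general merchandise → 6.75% → £0.90
Picture frame (8x10) £29.68: general merchandise → 6.75% → £2.00
Basketball £36.85: sporting goods, buyer-exempt → 0% → £0.00
Bike helmet £71.22: sporting goods, buyer-exempt → 0% → £0.00
Sleeping bag £97.65: sporting goods, buyer-exempt → 0% → £0.00
Wall mirror £141.46: furniture, buyer-exempt → 0% → £0.00
Yoga mat £35.75: sporting goods, buyer-exempt → 0% → £0.00
Peanut butter £5.91: unprepared groceries → 7.25% → £0.43
Total tax = £2.01 + £0.90 + £2.00 + £0.43 = £5.34

£5.34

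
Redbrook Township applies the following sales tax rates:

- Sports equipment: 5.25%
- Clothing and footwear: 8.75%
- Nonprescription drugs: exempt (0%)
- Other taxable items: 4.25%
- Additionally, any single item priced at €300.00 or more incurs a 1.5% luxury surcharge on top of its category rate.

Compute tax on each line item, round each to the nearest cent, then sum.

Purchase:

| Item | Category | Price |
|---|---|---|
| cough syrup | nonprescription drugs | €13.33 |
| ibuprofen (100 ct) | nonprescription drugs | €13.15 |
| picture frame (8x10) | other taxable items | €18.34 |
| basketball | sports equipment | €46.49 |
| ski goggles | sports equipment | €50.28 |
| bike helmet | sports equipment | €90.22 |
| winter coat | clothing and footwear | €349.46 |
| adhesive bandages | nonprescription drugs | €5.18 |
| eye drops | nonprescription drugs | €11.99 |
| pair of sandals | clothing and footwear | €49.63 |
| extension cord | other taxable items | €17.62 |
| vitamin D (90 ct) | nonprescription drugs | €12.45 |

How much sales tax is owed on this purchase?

€51.51

Cough syrup €13.33: nonprescription drugs → 0% → €0.00
Ibuprofen (100 ct) €13.15: nonprescription drugs → 0% → €0.00
Picture frame (8x10) €18.34: other taxable items → 4.25% → €0.78
Basketball €46.49: sports equipment → 5.25% → €2.44
Ski goggles €50.28: sports equipment → 5.25% → €2.64
Bike helmet €90.22: sports equipment → 5.25% → €4.74
Winter coat €349.46: clothing and footwear → 8.75% + 1.5% surcharge = 10.25% → €35.82
Adhesive bandages €5.18: nonprescription drugs → 0% → €0.00
Eye drops €11.99: nonprescription drugs → 0% → €0.00
Pair of sandals €49.63: clothing and footwear → 8.75% → €4.34
Extension cord €17.62: other taxable items → 4.25% → €0.75
Vitamin D (90 ct) €12.45: nonprescription drugs → 0% → €0.00
Total tax = €0.78 + €2.44 + €2.64 + €4.74 + €35.82 + €4.34 + €0.75 = €51.51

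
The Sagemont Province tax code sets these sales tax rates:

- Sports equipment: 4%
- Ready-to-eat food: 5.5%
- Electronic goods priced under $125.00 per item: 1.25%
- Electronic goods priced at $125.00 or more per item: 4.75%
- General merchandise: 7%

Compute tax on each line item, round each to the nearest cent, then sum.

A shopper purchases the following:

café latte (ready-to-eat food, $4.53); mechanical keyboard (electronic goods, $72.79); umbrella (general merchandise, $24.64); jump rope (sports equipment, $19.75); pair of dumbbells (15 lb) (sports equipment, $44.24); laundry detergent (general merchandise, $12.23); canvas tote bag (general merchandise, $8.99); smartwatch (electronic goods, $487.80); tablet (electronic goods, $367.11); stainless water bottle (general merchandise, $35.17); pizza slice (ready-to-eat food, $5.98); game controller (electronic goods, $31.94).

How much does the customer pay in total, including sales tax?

Café latte $4.53: ready-to-eat food → 5.5% → $0.25
Mechanical keyboard $72.79: electronic goods, under $125.00 → 1.25% → $0.91
Umbrella $24.64: general merchandise → 7% → $1.72
Jump rope $19.75: sports equipment → 4% → $0.79
Pair of dumbbells (15 lb) $44.24: sports equipment → 4% → $1.77
Laundry detergent $12.23: general merchandise → 7% → $0.86
Canvas tote bag $8.99: general merchandise → 7% → $0.63
Smartwatch $487.80: electronic goods, $125.00 or more → 4.75% → $23.17
Tablet $367.11: electronic goods, $125.00 or more → 4.75% → $17.44
Stainless water bottle $35.17: general merchandise → 7% → $2.46
Pizza slice $5.98: ready-to-eat food → 5.5% → $0.33
Game controller $31.94: electronic goods, under $125.00 → 1.25% → $0.40
Subtotal = $1115.17; tax = $50.73; total due = $1165.90

$1165.90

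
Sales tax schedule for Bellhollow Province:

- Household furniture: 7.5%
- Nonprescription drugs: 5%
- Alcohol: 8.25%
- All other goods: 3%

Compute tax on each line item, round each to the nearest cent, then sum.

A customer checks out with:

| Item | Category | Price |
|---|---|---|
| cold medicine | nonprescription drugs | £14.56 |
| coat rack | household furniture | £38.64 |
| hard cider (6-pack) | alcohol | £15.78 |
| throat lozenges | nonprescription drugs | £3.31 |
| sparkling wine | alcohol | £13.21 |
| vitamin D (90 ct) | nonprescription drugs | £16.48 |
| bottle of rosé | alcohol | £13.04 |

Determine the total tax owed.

Cold medicine £14.56: nonprescription drugs → 5% → £0.73
Coat rack £38.64: household furniture → 7.5% → £2.90
Hard cider (6-pack) £15.78: alcohol → 8.25% → £1.30
Throat lozenges £3.31: nonprescription drugs → 5% → £0.17
Sparkling wine £13.21: alcohol → 8.25% → £1.09
Vitamin D (90 ct) £16.48: nonprescription drugs → 5% → £0.82
Bottle of rosé £13.04: alcohol → 8.25% → £1.08
Total tax = £0.73 + £2.90 + £1.30 + £0.17 + £1.09 + £0.82 + £1.08 = £8.09

£8.09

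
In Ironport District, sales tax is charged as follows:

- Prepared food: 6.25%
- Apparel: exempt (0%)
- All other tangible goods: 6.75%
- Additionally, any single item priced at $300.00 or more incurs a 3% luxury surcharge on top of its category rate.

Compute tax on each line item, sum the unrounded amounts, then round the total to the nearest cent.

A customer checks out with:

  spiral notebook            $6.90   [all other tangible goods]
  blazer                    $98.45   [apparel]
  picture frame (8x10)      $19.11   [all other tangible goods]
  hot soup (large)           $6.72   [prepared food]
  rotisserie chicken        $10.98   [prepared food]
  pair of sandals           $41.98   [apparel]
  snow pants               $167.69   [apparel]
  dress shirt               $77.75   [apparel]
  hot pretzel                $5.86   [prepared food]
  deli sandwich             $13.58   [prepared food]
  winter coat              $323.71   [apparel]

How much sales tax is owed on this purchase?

$13.79

Spiral notebook $6.90: all other tangible goods → 6.75% → $0.46575
Blazer $98.45: apparel → 0% → $0.00
Picture frame (8x10) $19.11: all other tangible goods → 6.75% → $1.289925
Hot soup (large) $6.72: prepared food → 6.25% → $0.42
Rotisserie chicken $10.98: prepared food → 6.25% → $0.68625
Pair of sandals $41.98: apparel → 0% → $0.00
Snow pants $167.69: apparel → 0% → $0.00
Dress shirt $77.75: apparel → 0% → $0.00
Hot pretzel $5.86: prepared food → 6.25% → $0.36625
Deli sandwich $13.58: prepared food → 6.25% → $0.84875
Winter coat $323.71: apparel → 0% + 3% surcharge = 3% → $9.7113
Unrounded tax sum = $13.788225 → $13.79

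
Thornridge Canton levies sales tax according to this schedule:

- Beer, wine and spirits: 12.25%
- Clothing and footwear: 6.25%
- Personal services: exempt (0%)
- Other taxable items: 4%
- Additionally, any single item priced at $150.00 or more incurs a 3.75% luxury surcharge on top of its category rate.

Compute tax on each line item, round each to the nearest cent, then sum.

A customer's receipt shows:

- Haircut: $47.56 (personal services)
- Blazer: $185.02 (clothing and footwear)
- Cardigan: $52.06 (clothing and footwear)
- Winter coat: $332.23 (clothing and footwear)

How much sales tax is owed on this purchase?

$54.97

Haircut $47.56: personal services → 0% → $0.00
Blazer $185.02: clothing and footwear → 6.25% + 3.75% surcharge = 10% → $18.50
Cardigan $52.06: clothing and footwear → 6.25% → $3.25
Winter coat $332.23: clothing and footwear → 6.25% + 3.75% surcharge = 10% → $33.22
Total tax = $18.50 + $3.25 + $33.22 = $54.97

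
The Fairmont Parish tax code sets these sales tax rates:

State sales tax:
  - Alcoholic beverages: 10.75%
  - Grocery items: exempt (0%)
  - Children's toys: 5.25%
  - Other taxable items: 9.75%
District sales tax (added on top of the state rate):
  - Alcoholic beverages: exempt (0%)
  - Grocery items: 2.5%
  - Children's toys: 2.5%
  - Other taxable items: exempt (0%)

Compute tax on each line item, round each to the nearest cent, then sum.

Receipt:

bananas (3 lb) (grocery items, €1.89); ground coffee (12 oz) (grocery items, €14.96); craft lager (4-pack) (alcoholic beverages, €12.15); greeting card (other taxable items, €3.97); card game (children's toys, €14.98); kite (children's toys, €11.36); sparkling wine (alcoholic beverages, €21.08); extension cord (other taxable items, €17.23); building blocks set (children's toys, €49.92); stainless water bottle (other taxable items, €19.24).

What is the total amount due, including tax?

€180.64

Bananas (3 lb) €1.89: grocery items → 0% + 2.5% district = 2.5% → €0.05
Ground coffee (12 oz) €14.96: grocery items → 0% + 2.5% district = 2.5% → €0.37
Craft lager (4-pack) €12.15: alcoholic beverages → 10.75% + 0% district = 10.75% → €1.31
Greeting card €3.97: other taxable items → 9.75% + 0% district = 9.75% → €0.39
Card game €14.98: children's toys → 5.25% + 2.5% district = 7.75% → €1.16
Kite €11.36: children's toys → 5.25% + 2.5% district = 7.75% → €0.88
Sparkling wine €21.08: alcoholic beverages → 10.75% + 0% district = 10.75% → €2.27
Extension cord €17.23: other taxable items → 9.75% + 0% district = 9.75% → €1.68
Building blocks set €49.92: children's toys → 5.25% + 2.5% district = 7.75% → €3.87
Stainless water bottle €19.24: other taxable items → 9.75% + 0% district = 9.75% → €1.88
Subtotal = €166.78; tax = €13.86; total due = €180.64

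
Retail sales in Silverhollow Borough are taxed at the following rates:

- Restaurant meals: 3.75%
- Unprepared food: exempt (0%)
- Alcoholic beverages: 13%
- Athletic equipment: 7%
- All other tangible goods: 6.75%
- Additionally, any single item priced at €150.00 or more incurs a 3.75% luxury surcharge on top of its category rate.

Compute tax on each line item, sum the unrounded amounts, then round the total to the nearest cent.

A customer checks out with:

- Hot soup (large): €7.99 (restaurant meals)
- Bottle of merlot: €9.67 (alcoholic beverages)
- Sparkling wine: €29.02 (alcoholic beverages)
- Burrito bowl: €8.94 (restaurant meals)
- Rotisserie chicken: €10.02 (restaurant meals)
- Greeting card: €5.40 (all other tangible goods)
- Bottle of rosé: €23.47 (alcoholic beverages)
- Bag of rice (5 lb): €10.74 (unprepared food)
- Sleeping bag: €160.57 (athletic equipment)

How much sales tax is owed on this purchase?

€26.72

Hot soup (large) €7.99: restaurant meals → 3.75% → €0.299625
Bottle of merlot €9.67: alcoholic beverages → 13% → €1.2571
Sparkling wine €29.02: alcoholic beverages → 13% → €3.7726
Burrito bowl €8.94: restaurant meals → 3.75% → €0.33525
Rotisserie chicken €10.02: restaurant meals → 3.75% → €0.37575
Greeting card €5.40: all other tangible goods → 6.75% → €0.3645
Bottle of rosé €23.47: alcoholic beverages → 13% → €3.0511
Bag of rice (5 lb) €10.74: unprepared food → 0% → €0.00
Sleeping bag €160.57: athletic equipment → 7% + 3.75% surcharge = 10.75% → €17.261275
Unrounded tax sum = €26.7172 → €26.72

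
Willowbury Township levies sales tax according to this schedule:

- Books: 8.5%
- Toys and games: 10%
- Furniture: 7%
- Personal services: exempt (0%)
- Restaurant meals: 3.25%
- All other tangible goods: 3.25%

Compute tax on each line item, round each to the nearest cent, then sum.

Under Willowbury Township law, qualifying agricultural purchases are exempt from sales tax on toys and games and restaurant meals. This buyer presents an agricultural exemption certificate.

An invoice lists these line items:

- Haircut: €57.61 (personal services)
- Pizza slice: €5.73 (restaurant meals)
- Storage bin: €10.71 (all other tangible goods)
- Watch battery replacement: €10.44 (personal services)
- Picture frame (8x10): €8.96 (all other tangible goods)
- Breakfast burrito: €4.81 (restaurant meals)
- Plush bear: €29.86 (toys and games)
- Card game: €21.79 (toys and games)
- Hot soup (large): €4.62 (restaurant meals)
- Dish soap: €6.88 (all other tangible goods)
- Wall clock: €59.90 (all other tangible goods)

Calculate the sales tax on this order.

Haircut €57.61: personal services → 0% → €0.00
Pizza slice €5.73: restaurant meals, buyer-exempt → 0% → €0.00
Storage bin €10.71: all other tangible goods → 3.25% → €0.35
Watch battery replacement €10.44: personal services → 0% → €0.00
Picture frame (8x10) €8.96: all other tangible goods → 3.25% → €0.29
Breakfast burrito €4.81: restaurant meals, buyer-exempt → 0% → €0.00
Plush bear €29.86: toys and games, buyer-exempt → 0% → €0.00
Card game €21.79: toys and games, buyer-exempt → 0% → €0.00
Hot soup (large) €4.62: restaurant meals, buyer-exempt → 0% → €0.00
Dish soap €6.88: all other tangible goods → 3.25% → €0.22
Wall clock €59.90: all other tangible goods → 3.25% → €1.95
Total tax = €0.35 + €0.29 + €0.22 + €1.95 = €2.81

€2.81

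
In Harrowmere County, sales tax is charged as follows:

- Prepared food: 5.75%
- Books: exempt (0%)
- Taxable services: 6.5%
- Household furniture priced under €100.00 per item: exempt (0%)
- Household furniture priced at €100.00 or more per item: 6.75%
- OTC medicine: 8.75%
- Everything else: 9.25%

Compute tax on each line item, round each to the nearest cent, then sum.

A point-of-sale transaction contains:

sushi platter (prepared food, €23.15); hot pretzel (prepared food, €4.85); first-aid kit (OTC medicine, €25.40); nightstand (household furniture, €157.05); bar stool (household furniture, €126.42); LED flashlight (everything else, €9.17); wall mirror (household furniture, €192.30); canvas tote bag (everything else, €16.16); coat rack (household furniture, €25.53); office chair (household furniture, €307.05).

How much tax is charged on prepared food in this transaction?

€1.61

Sushi platter €23.15: prepared food → 5.75% → €1.33
Hot pretzel €4.85: prepared food → 5.75% → €0.28
Tax on prepared food = €1.33 + €0.28 = €1.61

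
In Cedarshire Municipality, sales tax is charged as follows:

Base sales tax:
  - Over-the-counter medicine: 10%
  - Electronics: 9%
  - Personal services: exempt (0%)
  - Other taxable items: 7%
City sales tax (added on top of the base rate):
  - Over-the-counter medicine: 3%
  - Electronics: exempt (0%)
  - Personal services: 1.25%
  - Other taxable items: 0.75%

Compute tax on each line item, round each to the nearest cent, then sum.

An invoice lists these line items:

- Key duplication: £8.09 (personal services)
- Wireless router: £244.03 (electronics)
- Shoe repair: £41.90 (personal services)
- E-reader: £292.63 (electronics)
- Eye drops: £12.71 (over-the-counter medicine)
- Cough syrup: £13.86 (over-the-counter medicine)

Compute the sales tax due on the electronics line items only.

£48.30

Wireless router £244.03: electronics → 9% + 0% city = 9% → £21.96
E-reader £292.63: electronics → 9% + 0% city = 9% → £26.34
Tax on electronics = £21.96 + £26.34 = £48.30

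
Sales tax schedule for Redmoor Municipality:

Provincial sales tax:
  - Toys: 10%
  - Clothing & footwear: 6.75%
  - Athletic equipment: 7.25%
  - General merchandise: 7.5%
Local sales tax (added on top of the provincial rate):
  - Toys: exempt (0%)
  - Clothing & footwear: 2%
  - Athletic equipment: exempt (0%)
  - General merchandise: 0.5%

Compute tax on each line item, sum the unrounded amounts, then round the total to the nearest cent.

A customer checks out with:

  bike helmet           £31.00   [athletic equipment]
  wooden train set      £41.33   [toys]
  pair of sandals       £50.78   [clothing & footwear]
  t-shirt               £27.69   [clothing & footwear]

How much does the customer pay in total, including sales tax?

£164.05

Bike helmet £31.00: athletic equipment → 7.25% + 0% local = 7.25% → £2.2475
Wooden train set £41.33: toys → 10% + 0% local = 10% → £4.133
Pair of sandals £50.78: clothing & footwear → 6.75% + 2% local = 8.75% → £4.44325
T-shirt £27.69: clothing & footwear → 6.75% + 2% local = 8.75% → £2.422875
Subtotal = £150.80; unrounded tax = £13.246625 → £13.25; total due = £164.05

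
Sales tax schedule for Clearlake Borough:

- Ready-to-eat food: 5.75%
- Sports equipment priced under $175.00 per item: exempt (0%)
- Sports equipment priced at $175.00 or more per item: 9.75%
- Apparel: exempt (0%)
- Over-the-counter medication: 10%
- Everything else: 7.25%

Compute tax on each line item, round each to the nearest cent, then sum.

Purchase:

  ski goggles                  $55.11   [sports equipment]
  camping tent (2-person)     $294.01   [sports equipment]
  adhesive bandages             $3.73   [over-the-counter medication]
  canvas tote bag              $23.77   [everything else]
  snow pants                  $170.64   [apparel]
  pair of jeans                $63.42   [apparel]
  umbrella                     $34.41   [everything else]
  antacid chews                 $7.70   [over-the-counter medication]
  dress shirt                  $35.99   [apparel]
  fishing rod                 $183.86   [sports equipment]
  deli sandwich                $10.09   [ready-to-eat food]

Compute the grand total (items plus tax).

$935.26

Ski goggles $55.11: sports equipment, under $175.00 → 0% → $0.00
Camping tent (2-person) $294.01: sports equipment, $175.00 or more → 9.75% → $28.67
Adhesive bandages $3.73: over-the-counter medication → 10% → $0.37
Canvas tote bag $23.77: everything else → 7.25% → $1.72
Snow pants $170.64: apparel → 0% → $0.00
Pair of jeans $63.42: apparel → 0% → $0.00
Umbrella $34.41: everything else → 7.25% → $2.49
Antacid chews $7.70: over-the-counter medication → 10% → $0.77
Dress shirt $35.99: apparel → 0% → $0.00
Fishing rod $183.86: sports equipment, $175.00 or more → 9.75% → $17.93
Deli sandwich $10.09: ready-to-eat food → 5.75% → $0.58
Subtotal = $882.73; tax = $52.53; total due = $935.26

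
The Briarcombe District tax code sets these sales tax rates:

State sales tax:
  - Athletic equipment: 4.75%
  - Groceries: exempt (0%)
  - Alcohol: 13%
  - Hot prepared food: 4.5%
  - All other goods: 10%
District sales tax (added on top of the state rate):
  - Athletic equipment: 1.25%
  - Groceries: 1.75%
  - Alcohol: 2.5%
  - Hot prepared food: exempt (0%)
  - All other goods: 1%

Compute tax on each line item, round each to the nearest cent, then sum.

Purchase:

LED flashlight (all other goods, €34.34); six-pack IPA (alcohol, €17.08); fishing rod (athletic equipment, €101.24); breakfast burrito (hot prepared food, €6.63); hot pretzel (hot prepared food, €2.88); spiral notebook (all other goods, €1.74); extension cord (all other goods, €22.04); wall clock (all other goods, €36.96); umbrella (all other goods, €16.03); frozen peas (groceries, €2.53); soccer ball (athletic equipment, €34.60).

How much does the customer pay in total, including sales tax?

€299.56

LED flashlight €34.34: all other goods → 10% + 1% district = 11% → €3.78
Six-pack IPA €17.08: alcohol → 13% + 2.5% district = 15.5% → €2.65
Fishing rod €101.24: athletic equipment → 4.75% + 1.25% district = 6% → €6.07
Breakfast burrito €6.63: hot prepared food → 4.5% + 0% district = 4.5% → €0.30
Hot pretzel €2.88: hot prepared food → 4.5% + 0% district = 4.5% → €0.13
Spiral notebook €1.74: all other goods → 10% + 1% district = 11% → €0.19
Extension cord €22.04: all other goods → 10% + 1% district = 11% → €2.42
Wall clock €36.96: all other goods → 10% + 1% district = 11% → €4.07
Umbrella €16.03: all other goods → 10% + 1% district = 11% → €1.76
Frozen peas €2.53: groceries → 0% + 1.75% district = 1.75% → €0.04
Soccer ball €34.60: athletic equipment → 4.75% + 1.25% district = 6% → €2.08
Subtotal = €276.07; tax = €23.49; total due = €299.56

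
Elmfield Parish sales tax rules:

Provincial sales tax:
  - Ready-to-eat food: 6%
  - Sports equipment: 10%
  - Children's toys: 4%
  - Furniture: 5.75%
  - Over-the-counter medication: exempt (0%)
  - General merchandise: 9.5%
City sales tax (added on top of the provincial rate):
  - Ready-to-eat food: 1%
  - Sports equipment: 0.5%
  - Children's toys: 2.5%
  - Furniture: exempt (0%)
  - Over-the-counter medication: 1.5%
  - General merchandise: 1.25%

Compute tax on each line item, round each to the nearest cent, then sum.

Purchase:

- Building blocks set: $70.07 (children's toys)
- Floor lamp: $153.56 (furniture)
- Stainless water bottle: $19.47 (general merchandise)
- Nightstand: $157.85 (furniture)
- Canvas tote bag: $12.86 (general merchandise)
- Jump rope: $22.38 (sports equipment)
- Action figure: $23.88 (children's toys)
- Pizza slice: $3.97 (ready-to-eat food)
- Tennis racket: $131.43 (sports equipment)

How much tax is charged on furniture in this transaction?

$17.91

Floor lamp $153.56: furniture → 5.75% + 0% city = 5.75% → $8.83
Nightstand $157.85: furniture → 5.75% + 0% city = 5.75% → $9.08
Tax on furniture = $8.83 + $9.08 = $17.91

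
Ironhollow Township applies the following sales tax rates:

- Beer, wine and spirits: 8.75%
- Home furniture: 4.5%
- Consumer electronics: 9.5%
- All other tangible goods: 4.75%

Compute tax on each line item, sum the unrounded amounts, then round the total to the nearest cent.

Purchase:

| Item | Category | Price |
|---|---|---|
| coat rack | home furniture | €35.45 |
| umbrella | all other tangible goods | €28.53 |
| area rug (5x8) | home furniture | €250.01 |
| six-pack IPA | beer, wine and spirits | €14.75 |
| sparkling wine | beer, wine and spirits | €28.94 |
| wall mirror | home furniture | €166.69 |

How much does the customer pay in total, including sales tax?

Coat rack €35.45: home furniture → 4.5% → €1.59525
Umbrella €28.53: all other tangible goods → 4.75% → €1.355175
Area rug (5x8) €250.01: home furniture → 4.5% → €11.25045
Six-pack IPA €14.75: beer, wine and spirits → 8.75% → €1.290625
Sparkling wine €28.94: beer, wine and spirits → 8.75% → €2.53225
Wall mirror €166.69: home furniture → 4.5% → €7.50105
Subtotal = €524.37; unrounded tax = €25.5248 → €25.52; total due = €549.89

€549.89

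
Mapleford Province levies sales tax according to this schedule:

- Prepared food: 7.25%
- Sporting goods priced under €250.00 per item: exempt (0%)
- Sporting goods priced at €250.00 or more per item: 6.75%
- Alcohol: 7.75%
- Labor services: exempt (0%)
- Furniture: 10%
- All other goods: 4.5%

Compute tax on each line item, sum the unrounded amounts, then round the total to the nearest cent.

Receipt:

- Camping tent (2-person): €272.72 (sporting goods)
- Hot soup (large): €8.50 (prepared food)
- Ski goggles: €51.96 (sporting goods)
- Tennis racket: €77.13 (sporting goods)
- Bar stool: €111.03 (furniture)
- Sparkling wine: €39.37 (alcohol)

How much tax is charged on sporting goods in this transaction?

Camping tent (2-person) €272.72: sporting goods, €250.00 or more → 6.75% → €18.4086
Ski goggles €51.96: sporting goods, under €250.00 → 0% → €0.00
Tennis racket €77.13: sporting goods, under €250.00 → 0% → €0.00
Tax on sporting goods: unrounded sum = €18.4086 → €18.41

€18.41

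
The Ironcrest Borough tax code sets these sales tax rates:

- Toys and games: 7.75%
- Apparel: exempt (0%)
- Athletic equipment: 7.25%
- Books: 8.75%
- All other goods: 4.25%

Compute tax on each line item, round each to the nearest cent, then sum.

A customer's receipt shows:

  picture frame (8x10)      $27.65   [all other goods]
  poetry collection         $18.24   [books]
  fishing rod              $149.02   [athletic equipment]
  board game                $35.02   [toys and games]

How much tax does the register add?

$16.29

Picture frame (8x10) $27.65: all other goods → 4.25% → $1.18
Poetry collection $18.24: books → 8.75% → $1.60
Fishing rod $149.02: athletic equipment → 7.25% → $10.80
Board game $35.02: toys and games → 7.75% → $2.71
Total tax = $1.18 + $1.60 + $10.80 + $2.71 = $16.29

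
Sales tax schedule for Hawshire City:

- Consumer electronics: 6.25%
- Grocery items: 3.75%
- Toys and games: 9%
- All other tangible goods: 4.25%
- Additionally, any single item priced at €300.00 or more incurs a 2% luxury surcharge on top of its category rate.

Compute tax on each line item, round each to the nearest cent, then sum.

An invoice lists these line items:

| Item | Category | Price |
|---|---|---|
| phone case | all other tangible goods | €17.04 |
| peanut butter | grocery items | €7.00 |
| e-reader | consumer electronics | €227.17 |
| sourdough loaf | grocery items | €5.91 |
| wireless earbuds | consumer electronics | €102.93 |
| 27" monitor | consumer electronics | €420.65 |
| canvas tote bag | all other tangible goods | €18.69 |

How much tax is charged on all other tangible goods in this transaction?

€1.51

Phone case €17.04: all other tangible goods → 4.25% → €0.72
Canvas tote bag €18.69: all other tangible goods → 4.25% → €0.79
Tax on all other tangible goods = €0.72 + €0.79 = €1.51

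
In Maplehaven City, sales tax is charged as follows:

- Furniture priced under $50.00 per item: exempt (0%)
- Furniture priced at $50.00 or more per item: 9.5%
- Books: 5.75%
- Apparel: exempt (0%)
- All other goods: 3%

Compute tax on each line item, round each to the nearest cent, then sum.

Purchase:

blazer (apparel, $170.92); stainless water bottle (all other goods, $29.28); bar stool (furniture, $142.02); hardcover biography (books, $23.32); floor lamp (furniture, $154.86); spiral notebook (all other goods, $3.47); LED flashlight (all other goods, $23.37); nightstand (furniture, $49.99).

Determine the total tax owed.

$31.22

Blazer $170.92: apparel → 0% → $0.00
Stainless water bottle $29.28: all other goods → 3% → $0.88
Bar stool $142.02: furniture, $50.00 or more → 9.5% → $13.49
Hardcover biography $23.32: books → 5.75% → $1.34
Floor lamp $154.86: furniture, $50.00 or more → 9.5% → $14.71
Spiral notebook $3.47: all other goods → 3% → $0.10
LED flashlight $23.37: all other goods → 3% → $0.70
Nightstand $49.99: furniture, under $50.00 → 0% → $0.00
Total tax = $0.88 + $13.49 + $1.34 + $14.71 + $0.10 + $0.70 = $31.22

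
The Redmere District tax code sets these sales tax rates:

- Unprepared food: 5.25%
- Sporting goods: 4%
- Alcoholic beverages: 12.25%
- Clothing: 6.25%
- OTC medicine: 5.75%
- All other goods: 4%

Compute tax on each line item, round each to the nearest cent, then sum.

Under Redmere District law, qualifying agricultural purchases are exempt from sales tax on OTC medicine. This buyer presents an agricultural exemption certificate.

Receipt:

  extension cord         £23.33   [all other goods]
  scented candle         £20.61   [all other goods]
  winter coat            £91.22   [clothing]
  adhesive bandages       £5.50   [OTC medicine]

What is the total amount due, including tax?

Extension cord £23.33: all other goods → 4% → £0.93
Scented candle £20.61: all other goods → 4% → £0.82
Winter coat £91.22: clothing → 6.25% → £5.70
Adhesive bandages £5.50: OTC medicine, buyer-exempt → 0% → £0.00
Subtotal = £140.66; tax = £7.45; total due = £148.11

£148.11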